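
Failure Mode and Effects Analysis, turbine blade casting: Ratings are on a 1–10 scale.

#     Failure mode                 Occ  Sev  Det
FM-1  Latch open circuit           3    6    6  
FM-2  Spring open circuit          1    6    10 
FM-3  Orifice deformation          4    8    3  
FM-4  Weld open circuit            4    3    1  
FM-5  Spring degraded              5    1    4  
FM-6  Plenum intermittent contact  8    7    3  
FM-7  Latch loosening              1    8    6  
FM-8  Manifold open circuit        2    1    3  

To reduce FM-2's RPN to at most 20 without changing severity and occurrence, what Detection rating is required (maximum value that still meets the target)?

FM-2: S=6, O=1, D=10 → current RPN = 60.
Fixed product = 6. Need 6 × D ≤ 20, so D ≤ 20/6 = 3.33.
Maximum integer Detection rating = 3 (gives RPN 18; D=4 would give 24 > 20).

3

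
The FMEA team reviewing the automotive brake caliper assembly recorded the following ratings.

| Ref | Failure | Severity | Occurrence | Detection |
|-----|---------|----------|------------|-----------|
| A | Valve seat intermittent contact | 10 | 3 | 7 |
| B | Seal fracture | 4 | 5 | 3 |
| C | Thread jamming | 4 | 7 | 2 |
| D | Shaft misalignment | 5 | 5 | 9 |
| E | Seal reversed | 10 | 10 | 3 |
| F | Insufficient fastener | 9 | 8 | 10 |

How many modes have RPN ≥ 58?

5

RPN = Severity × Occurrence × Detection:
  A: 10 × 3 × 7 = 210
  B: 4 × 5 × 3 = 60
  C: 4 × 7 × 2 = 56
  D: 5 × 5 × 9 = 225
  E: 10 × 10 × 3 = 300
  F: 9 × 8 × 10 = 720
Modes with RPN ≥ 58: A (210), B (60), D (225), E (300), F (720) → 5.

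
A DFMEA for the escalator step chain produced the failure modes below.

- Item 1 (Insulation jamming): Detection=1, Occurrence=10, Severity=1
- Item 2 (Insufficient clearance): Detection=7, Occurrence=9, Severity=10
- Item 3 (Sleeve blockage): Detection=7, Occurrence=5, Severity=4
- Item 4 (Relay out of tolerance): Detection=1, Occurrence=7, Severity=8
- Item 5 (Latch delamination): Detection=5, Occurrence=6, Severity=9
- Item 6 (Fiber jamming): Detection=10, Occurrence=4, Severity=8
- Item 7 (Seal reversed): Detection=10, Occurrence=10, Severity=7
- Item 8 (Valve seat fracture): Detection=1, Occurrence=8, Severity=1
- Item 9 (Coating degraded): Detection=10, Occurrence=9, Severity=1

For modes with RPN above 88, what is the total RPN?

2150

RPN = Severity × Occurrence × Detection:
  Item 1: 1 × 10 × 1 = 10
  Item 2: 10 × 9 × 7 = 630
  Item 3: 4 × 5 × 7 = 140
  Item 4: 8 × 7 × 1 = 56
  Item 5: 9 × 6 × 5 = 270
  Item 6: 8 × 4 × 10 = 320
  Item 7: 7 × 10 × 10 = 700
  Item 8: 1 × 8 × 1 = 8
  Item 9: 1 × 9 × 10 = 90
RPN > 88: Item 2 (630), Item 3 (140), Item 5 (270), Item 6 (320), Item 7 (700), Item 9 (90).
Sum: 630 + 140 + 270 + 320 + 700 + 90 = 2150.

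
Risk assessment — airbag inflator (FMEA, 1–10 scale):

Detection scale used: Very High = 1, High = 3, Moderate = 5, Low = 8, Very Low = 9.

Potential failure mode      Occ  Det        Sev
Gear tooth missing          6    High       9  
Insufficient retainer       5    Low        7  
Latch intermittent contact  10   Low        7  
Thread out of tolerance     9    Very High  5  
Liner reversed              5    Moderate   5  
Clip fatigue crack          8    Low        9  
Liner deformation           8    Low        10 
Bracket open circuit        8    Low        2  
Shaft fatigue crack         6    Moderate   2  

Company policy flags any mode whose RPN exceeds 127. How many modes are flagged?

RPN = Severity × Occurrence × Detection:
  Gear tooth missing: 9 × 6 × 3 = 162
  Insufficient retainer: 7 × 5 × 8 = 280
  Latch intermittent contact: 7 × 10 × 8 = 560
  Thread out of tolerance: 5 × 9 × 1 = 45
  Liner reversed: 5 × 5 × 5 = 125
  Clip fatigue crack: 9 × 8 × 8 = 576
  Liner deformation: 10 × 8 × 8 = 640
  Bracket open circuit: 2 × 8 × 8 = 128
  Shaft fatigue crack: 2 × 6 × 5 = 60
Modes with RPN > 127: Gear tooth missing (162), Insufficient retainer (280), Latch intermittent contact (560), Clip fatigue crack (576), Liner deformation (640), Bracket open circuit (128) → 6.

6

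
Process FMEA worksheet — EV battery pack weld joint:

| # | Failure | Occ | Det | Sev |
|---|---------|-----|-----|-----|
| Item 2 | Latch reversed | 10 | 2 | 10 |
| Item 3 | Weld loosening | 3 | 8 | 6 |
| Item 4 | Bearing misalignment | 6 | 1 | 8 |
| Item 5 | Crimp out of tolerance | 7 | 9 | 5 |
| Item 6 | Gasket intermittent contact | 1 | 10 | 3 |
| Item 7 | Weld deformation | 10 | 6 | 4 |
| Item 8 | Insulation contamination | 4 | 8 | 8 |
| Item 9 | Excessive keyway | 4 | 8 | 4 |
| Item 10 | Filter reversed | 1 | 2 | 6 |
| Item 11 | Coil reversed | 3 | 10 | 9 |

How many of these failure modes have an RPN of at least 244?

RPN = Severity × Occurrence × Detection:
  Item 2: 10 × 10 × 2 = 200
  Item 3: 6 × 3 × 8 = 144
  Item 4: 8 × 6 × 1 = 48
  Item 5: 5 × 7 × 9 = 315
  Item 6: 3 × 1 × 10 = 30
  Item 7: 4 × 10 × 6 = 240
  Item 8: 8 × 4 × 8 = 256
  Item 9: 4 × 4 × 8 = 128
  Item 10: 6 × 1 × 2 = 12
  Item 11: 9 × 3 × 10 = 270
Modes with RPN ≥ 244: Item 5 (315), Item 8 (256), Item 11 (270) → 3.

3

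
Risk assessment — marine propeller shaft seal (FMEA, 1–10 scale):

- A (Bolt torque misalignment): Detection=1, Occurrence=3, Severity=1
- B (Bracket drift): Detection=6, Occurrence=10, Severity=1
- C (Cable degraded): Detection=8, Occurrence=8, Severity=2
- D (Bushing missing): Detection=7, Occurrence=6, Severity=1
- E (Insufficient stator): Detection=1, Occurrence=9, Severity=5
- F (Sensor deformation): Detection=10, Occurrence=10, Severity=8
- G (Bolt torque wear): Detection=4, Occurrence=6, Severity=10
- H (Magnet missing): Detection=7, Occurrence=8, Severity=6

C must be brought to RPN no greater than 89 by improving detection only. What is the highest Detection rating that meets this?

C: S=2, O=8, D=8 → current RPN = 128.
Fixed product = 16. Need 16 × D ≤ 89, so D ≤ 89/16 = 5.56.
Maximum integer Detection rating = 5 (gives RPN 80; D=6 would give 96 > 89).

5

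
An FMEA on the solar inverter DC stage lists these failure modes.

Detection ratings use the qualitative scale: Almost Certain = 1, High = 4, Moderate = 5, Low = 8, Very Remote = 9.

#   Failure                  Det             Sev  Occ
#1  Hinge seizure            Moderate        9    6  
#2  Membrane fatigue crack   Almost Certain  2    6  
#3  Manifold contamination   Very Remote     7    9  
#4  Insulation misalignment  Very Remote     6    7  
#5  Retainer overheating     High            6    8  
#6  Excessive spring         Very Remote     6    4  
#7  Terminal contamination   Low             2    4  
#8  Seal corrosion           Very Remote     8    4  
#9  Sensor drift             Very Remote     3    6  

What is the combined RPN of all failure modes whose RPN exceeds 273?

1233

RPN = Severity × Occurrence × Detection:
  #1: 9 × 6 × 5 = 270
  #2: 2 × 6 × 1 = 12
  #3: 7 × 9 × 9 = 567
  #4: 6 × 7 × 9 = 378
  #5: 6 × 8 × 4 = 192
  #6: 6 × 4 × 9 = 216
  #7: 2 × 4 × 8 = 64
  #8: 8 × 4 × 9 = 288
  #9: 3 × 6 × 9 = 162
RPN > 273: #3 (567), #4 (378), #8 (288).
Sum: 567 + 378 + 288 = 1233.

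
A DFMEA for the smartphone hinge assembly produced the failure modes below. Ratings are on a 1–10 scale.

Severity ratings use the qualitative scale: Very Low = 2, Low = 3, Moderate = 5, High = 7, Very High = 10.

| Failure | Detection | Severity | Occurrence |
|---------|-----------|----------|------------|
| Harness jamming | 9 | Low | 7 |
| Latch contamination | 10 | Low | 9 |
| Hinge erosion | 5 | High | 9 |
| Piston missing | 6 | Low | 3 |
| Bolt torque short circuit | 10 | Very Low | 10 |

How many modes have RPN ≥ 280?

RPN = Severity × Occurrence × Detection:
  Harness jamming: 3 × 7 × 9 = 189
  Latch contamination: 3 × 9 × 10 = 270
  Hinge erosion: 7 × 9 × 5 = 315
  Piston missing: 3 × 3 × 6 = 54
  Bolt torque short circuit: 2 × 10 × 10 = 200
Modes with RPN ≥ 280: Hinge erosion (315) → 1.

1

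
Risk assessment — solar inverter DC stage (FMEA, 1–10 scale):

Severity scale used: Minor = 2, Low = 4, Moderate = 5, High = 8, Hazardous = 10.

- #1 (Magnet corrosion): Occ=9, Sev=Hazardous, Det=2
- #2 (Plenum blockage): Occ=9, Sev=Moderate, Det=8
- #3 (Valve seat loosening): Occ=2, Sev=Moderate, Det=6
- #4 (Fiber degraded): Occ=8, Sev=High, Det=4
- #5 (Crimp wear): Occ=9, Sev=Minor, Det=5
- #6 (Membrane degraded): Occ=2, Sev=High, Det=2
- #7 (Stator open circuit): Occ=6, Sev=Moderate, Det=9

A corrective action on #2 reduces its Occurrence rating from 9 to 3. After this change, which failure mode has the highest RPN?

#7

RPN = Severity × Occurrence × Detection:
  #1: 10 × 9 × 2 = 180
  #2: 5 × 9 × 8 = 360
  #3: 5 × 2 × 6 = 60
  #4: 8 × 8 × 4 = 256
  #5: 2 × 9 × 5 = 90
  #6: 8 × 2 × 2 = 32
  #7: 5 × 6 × 9 = 270
After action: #2 → 5 × 3 × 8 = 120.
Revised RPNs: #7=270, #4=256, #1=180, #2=120, #5=90, #3=60, #6=32.
Highest is now #7 (270).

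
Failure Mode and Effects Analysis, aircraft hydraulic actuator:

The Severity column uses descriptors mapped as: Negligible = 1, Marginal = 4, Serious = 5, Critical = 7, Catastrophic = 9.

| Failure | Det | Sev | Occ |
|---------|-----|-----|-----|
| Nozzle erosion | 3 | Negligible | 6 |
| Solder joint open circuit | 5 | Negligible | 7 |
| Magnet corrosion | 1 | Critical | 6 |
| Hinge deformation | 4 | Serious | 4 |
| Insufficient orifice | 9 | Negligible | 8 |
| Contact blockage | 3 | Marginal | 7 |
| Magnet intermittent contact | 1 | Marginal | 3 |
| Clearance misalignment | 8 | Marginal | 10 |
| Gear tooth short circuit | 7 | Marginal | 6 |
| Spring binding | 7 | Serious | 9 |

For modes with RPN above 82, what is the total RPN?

887

RPN = Severity × Occurrence × Detection:
  Nozzle erosion: 1 × 6 × 3 = 18
  Solder joint open circuit: 1 × 7 × 5 = 35
  Magnet corrosion: 7 × 6 × 1 = 42
  Hinge deformation: 5 × 4 × 4 = 80
  Insufficient orifice: 1 × 8 × 9 = 72
  Contact blockage: 4 × 7 × 3 = 84
  Magnet intermittent contact: 4 × 3 × 1 = 12
  Clearance misalignment: 4 × 10 × 8 = 320
  Gear tooth short circuit: 4 × 6 × 7 = 168
  Spring binding: 5 × 9 × 7 = 315
RPN > 82: Contact blockage (84), Clearance misalignment (320), Gear tooth short circuit (168), Spring binding (315).
Sum: 84 + 320 + 168 + 315 = 887.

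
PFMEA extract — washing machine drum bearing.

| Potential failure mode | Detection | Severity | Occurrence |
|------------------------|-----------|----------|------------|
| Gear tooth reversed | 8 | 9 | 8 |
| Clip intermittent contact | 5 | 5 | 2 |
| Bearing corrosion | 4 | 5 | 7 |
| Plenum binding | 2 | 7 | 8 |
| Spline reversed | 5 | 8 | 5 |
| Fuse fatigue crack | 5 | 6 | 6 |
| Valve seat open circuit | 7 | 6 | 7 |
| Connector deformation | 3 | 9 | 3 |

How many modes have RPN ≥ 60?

RPN = Severity × Occurrence × Detection:
  Gear tooth reversed: 9 × 8 × 8 = 576
  Clip intermittent contact: 5 × 2 × 5 = 50
  Bearing corrosion: 5 × 7 × 4 = 140
  Plenum binding: 7 × 8 × 2 = 112
  Spline reversed: 8 × 5 × 5 = 200
  Fuse fatigue crack: 6 × 6 × 5 = 180
  Valve seat open circuit: 6 × 7 × 7 = 294
  Connector deformation: 9 × 3 × 3 = 81
Modes with RPN ≥ 60: Gear tooth reversed (576), Bearing corrosion (140), Plenum binding (112), Spline reversed (200), Fuse fatigue crack (180), Valve seat open circuit (294), Connector deformation (81) → 7.

7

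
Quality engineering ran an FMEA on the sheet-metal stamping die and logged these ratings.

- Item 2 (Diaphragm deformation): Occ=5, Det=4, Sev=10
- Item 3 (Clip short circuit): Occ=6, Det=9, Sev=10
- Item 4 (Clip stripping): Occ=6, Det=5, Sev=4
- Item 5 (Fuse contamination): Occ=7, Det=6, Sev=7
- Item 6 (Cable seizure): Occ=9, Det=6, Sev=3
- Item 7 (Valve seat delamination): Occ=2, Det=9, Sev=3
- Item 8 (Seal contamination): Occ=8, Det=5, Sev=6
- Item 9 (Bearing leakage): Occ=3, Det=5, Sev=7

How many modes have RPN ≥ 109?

6

RPN = Severity × Occurrence × Detection:
  Item 2: 10 × 5 × 4 = 200
  Item 3: 10 × 6 × 9 = 540
  Item 4: 4 × 6 × 5 = 120
  Item 5: 7 × 7 × 6 = 294
  Item 6: 3 × 9 × 6 = 162
  Item 7: 3 × 2 × 9 = 54
  Item 8: 6 × 8 × 5 = 240
  Item 9: 7 × 3 × 5 = 105
Modes with RPN ≥ 109: Item 2 (200), Item 3 (540), Item 4 (120), Item 5 (294), Item 6 (162), Item 8 (240) → 6.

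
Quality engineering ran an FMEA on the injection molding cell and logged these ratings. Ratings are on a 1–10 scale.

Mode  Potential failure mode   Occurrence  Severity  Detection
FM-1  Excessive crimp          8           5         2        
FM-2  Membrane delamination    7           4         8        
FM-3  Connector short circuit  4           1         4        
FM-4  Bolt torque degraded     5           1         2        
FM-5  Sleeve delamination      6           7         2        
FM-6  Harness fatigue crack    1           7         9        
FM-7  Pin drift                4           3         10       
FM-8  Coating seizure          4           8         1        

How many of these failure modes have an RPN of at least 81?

3

RPN = Severity × Occurrence × Detection:
  FM-1: 5 × 8 × 2 = 80
  FM-2: 4 × 7 × 8 = 224
  FM-3: 1 × 4 × 4 = 16
  FM-4: 1 × 5 × 2 = 10
  FM-5: 7 × 6 × 2 = 84
  FM-6: 7 × 1 × 9 = 63
  FM-7: 3 × 4 × 10 = 120
  FM-8: 8 × 4 × 1 = 32
Modes with RPN ≥ 81: FM-2 (224), FM-5 (84), FM-7 (120) → 3.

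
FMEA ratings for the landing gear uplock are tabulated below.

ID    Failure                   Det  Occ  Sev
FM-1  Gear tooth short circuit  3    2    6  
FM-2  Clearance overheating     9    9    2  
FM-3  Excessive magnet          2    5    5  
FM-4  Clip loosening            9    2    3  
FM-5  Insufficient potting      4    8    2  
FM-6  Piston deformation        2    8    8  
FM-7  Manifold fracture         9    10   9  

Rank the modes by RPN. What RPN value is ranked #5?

RPN = Severity × Occurrence × Detection:
  FM-1: 6 × 2 × 3 = 36
  FM-2: 2 × 9 × 9 = 162
  FM-3: 5 × 5 × 2 = 50
  FM-4: 3 × 2 × 9 = 54
  FM-5: 2 × 8 × 4 = 64
  FM-6: 8 × 8 × 2 = 128
  FM-7: 9 × 10 × 9 = 810
Sorted descending: 810, 162, 128, 64, 54, 50, 36.
The fifth-highest RPN is 54 (FM-4).

54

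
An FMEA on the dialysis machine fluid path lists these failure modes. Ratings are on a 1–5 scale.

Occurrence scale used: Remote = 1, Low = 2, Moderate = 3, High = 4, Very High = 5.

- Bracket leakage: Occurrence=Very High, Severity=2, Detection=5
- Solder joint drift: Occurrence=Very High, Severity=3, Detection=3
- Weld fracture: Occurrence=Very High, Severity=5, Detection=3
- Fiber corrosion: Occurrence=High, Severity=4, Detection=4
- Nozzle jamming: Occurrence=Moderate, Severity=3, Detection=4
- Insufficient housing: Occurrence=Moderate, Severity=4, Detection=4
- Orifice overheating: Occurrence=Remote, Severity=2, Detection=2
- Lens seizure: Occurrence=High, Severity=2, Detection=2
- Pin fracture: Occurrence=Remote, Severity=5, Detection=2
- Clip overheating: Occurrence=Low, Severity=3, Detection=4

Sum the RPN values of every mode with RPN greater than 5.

RPN = Severity × Occurrence × Detection:
  Bracket leakage: 2 × 5 × 5 = 50
  Solder joint drift: 3 × 5 × 3 = 45
  Weld fracture: 5 × 5 × 3 = 75
  Fiber corrosion: 4 × 4 × 4 = 64
  Nozzle jamming: 3 × 3 × 4 = 36
  Insufficient housing: 4 × 3 × 4 = 48
  Orifice overheating: 2 × 1 × 2 = 4
  Lens seizure: 2 × 4 × 2 = 16
  Pin fracture: 5 × 1 × 2 = 10
  Clip overheating: 3 × 2 × 4 = 24
RPN > 5: Bracket leakage (50), Solder joint drift (45), Weld fracture (75), Fiber corrosion (64), Nozzle jamming (36), Insufficient housing (48), Lens seizure (16), Pin fracture (10), Clip overheating (24).
Sum: 50 + 45 + 75 + 64 + 36 + 48 + 16 + 10 + 24 = 368.

368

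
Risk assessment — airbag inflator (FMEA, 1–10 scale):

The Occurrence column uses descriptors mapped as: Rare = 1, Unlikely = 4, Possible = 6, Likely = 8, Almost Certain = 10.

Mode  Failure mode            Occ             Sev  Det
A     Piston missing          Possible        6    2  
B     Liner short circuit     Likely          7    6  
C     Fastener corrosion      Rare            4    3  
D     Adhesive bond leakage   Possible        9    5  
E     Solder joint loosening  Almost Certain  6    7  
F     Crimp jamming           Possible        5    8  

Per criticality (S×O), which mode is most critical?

E

Criticality = Severity × Occurrence:
  A: 6 × 6 = 36
  B: 7 × 8 = 56
  C: 4 × 1 = 4
  D: 9 × 6 = 54
  E: 6 × 10 = 60
  F: 5 × 6 = 30
Highest criticality is 60 → E.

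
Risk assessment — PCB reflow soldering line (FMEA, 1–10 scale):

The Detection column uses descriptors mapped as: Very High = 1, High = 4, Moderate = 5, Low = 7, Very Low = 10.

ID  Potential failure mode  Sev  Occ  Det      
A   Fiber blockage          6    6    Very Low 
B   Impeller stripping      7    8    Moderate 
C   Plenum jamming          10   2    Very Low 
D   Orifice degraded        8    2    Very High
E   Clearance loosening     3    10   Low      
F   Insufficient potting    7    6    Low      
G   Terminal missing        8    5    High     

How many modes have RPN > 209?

RPN = Severity × Occurrence × Detection:
  A: 6 × 6 × 10 = 360
  B: 7 × 8 × 5 = 280
  C: 10 × 2 × 10 = 200
  D: 8 × 2 × 1 = 16
  E: 3 × 10 × 7 = 210
  F: 7 × 6 × 7 = 294
  G: 8 × 5 × 4 = 160
Modes with RPN > 209: A (360), B (280), E (210), F (294) → 4.

4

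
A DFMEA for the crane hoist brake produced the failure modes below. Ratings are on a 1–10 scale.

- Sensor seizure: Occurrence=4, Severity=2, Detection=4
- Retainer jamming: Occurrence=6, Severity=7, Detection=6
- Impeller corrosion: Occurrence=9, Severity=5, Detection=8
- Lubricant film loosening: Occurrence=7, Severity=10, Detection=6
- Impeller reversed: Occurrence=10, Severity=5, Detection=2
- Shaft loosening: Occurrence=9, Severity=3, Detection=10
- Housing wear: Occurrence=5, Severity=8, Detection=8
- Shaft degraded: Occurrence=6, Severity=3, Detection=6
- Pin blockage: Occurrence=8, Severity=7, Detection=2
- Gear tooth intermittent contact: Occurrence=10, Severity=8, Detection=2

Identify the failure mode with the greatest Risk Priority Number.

RPN = Severity × Occurrence × Detection:
  Sensor seizure: 2 × 4 × 4 = 32
  Retainer jamming: 7 × 6 × 6 = 252
  Impeller corrosion: 5 × 9 × 8 = 360
  Lubricant film loosening: 10 × 7 × 6 = 420
  Impeller reversed: 5 × 10 × 2 = 100
  Shaft loosening: 3 × 9 × 10 = 270
  Housing wear: 8 × 5 × 8 = 320
  Shaft degraded: 3 × 6 × 6 = 108
  Pin blockage: 7 × 8 × 2 = 112
  Gear tooth intermittent contact: 8 × 10 × 2 = 160
Highest RPN is 420 → Lubricant film loosening.

Lubricant film loosening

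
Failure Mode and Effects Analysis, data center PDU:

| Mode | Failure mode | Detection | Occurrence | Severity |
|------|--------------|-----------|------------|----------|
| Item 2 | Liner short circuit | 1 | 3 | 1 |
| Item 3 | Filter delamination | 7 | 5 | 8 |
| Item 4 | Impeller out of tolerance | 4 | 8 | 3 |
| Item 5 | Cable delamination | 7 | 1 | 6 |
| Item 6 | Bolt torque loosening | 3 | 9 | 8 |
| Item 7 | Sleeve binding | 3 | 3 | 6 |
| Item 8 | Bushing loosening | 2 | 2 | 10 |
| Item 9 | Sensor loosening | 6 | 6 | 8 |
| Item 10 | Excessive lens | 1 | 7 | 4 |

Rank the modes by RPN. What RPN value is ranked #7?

40

RPN = Severity × Occurrence × Detection:
  Item 2: 1 × 3 × 1 = 3
  Item 3: 8 × 5 × 7 = 280
  Item 4: 3 × 8 × 4 = 96
  Item 5: 6 × 1 × 7 = 42
  Item 6: 8 × 9 × 3 = 216
  Item 7: 6 × 3 × 3 = 54
  Item 8: 10 × 2 × 2 = 40
  Item 9: 8 × 6 × 6 = 288
  Item 10: 4 × 7 × 1 = 28
Sorted descending: 288, 280, 216, 96, 54, 42, 40, 28, 3.
The seventh-highest RPN is 40 (Item 8).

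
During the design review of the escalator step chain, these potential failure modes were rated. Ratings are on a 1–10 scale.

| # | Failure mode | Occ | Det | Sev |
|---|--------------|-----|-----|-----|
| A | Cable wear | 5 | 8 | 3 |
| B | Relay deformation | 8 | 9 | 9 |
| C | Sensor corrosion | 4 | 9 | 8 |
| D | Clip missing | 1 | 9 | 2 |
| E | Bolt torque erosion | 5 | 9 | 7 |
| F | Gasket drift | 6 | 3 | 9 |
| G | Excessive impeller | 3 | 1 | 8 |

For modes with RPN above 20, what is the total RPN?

1557

RPN = Severity × Occurrence × Detection:
  A: 3 × 5 × 8 = 120
  B: 9 × 8 × 9 = 648
  C: 8 × 4 × 9 = 288
  D: 2 × 1 × 9 = 18
  E: 7 × 5 × 9 = 315
  F: 9 × 6 × 3 = 162
  G: 8 × 3 × 1 = 24
RPN > 20: A (120), B (648), C (288), E (315), F (162), G (24).
Sum: 120 + 648 + 288 + 315 + 162 + 24 = 1557.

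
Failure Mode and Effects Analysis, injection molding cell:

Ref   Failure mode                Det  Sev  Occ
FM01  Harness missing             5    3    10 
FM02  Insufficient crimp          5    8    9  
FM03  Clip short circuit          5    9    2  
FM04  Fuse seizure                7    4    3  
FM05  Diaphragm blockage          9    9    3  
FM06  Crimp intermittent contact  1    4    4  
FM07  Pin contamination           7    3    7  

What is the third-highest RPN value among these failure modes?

RPN = Severity × Occurrence × Detection:
  FM01: 3 × 10 × 5 = 150
  FM02: 8 × 9 × 5 = 360
  FM03: 9 × 2 × 5 = 90
  FM04: 4 × 3 × 7 = 84
  FM05: 9 × 3 × 9 = 243
  FM06: 4 × 4 × 1 = 16
  FM07: 3 × 7 × 7 = 147
Sorted descending: 360, 243, 150, 147, 90, 84, 16.
The third-highest RPN is 150 (FM01).

150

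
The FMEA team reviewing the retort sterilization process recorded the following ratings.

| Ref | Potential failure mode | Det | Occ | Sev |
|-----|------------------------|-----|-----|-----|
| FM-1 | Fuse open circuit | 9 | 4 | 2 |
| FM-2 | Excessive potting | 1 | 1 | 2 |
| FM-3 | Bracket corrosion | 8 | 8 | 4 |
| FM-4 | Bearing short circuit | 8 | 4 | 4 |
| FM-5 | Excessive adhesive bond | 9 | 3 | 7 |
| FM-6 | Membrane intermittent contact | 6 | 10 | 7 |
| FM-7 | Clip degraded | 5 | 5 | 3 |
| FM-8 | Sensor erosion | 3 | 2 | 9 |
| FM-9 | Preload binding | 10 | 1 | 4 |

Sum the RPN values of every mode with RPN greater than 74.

1068

RPN = Severity × Occurrence × Detection:
  FM-1: 2 × 4 × 9 = 72
  FM-2: 2 × 1 × 1 = 2
  FM-3: 4 × 8 × 8 = 256
  FM-4: 4 × 4 × 8 = 128
  FM-5: 7 × 3 × 9 = 189
  FM-6: 7 × 10 × 6 = 420
  FM-7: 3 × 5 × 5 = 75
  FM-8: 9 × 2 × 3 = 54
  FM-9: 4 × 1 × 10 = 40
RPN > 74: FM-3 (256), FM-4 (128), FM-5 (189), FM-6 (420), FM-7 (75).
Sum: 256 + 128 + 189 + 420 + 75 = 1068.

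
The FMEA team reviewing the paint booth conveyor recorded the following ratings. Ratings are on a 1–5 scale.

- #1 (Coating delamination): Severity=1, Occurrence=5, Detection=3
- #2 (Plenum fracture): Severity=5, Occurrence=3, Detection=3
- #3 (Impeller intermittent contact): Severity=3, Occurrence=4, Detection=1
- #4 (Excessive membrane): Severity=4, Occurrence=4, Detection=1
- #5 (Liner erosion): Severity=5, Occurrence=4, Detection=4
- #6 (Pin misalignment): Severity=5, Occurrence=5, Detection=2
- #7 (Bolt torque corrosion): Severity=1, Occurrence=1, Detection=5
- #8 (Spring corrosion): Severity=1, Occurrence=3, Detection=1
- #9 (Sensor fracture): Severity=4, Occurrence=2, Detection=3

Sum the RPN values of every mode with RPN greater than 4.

RPN = Severity × Occurrence × Detection:
  #1: 1 × 5 × 3 = 15
  #2: 5 × 3 × 3 = 45
  #3: 3 × 4 × 1 = 12
  #4: 4 × 4 × 1 = 16
  #5: 5 × 4 × 4 = 80
  #6: 5 × 5 × 2 = 50
  #7: 1 × 1 × 5 = 5
  #8: 1 × 3 × 1 = 3
  #9: 4 × 2 × 3 = 24
RPN > 4: #1 (15), #2 (45), #3 (12), #4 (16), #5 (80), #6 (50), #7 (5), #9 (24).
Sum: 15 + 45 + 12 + 16 + 80 + 50 + 5 + 24 = 247.

247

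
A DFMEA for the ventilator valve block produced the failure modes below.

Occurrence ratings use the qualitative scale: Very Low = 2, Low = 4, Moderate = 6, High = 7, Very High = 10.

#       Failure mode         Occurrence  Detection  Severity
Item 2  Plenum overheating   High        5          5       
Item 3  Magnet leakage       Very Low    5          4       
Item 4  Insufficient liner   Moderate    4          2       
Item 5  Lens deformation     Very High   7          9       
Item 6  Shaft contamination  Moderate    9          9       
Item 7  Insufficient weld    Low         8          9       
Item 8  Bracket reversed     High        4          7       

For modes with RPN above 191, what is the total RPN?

RPN = Severity × Occurrence × Detection:
  Item 2: 5 × 7 × 5 = 175
  Item 3: 4 × 2 × 5 = 40
  Item 4: 2 × 6 × 4 = 48
  Item 5: 9 × 10 × 7 = 630
  Item 6: 9 × 6 × 9 = 486
  Item 7: 9 × 4 × 8 = 288
  Item 8: 7 × 7 × 4 = 196
RPN > 191: Item 5 (630), Item 6 (486), Item 7 (288), Item 8 (196).
Sum: 630 + 486 + 288 + 196 = 1600.

1600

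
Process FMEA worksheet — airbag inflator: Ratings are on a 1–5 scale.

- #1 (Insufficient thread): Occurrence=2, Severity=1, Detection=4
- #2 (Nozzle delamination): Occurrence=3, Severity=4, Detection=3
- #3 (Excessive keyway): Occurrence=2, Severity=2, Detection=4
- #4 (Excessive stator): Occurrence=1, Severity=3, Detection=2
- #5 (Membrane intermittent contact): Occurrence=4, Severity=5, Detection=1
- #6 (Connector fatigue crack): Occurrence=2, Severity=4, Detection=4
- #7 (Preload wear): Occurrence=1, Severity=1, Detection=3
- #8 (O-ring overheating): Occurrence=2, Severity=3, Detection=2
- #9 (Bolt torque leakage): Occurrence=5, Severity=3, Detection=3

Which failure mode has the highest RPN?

#9

RPN = Severity × Occurrence × Detection:
  #1: 1 × 2 × 4 = 8
  #2: 4 × 3 × 3 = 36
  #3: 2 × 2 × 4 = 16
  #4: 3 × 1 × 2 = 6
  #5: 5 × 4 × 1 = 20
  #6: 4 × 2 × 4 = 32
  #7: 1 × 1 × 3 = 3
  #8: 3 × 2 × 2 = 12
  #9: 3 × 5 × 3 = 45
Highest RPN is 45 → #9.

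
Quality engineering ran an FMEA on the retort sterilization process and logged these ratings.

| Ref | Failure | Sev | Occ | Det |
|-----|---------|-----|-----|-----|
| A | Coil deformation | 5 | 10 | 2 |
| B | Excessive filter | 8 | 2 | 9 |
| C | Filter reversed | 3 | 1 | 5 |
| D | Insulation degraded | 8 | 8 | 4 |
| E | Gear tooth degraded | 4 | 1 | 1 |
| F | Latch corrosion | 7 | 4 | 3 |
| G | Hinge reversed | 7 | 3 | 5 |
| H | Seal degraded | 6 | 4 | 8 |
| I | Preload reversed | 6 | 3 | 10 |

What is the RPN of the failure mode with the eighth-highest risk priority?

15

RPN = Severity × Occurrence × Detection:
  A: 5 × 10 × 2 = 100
  B: 8 × 2 × 9 = 144
  C: 3 × 1 × 5 = 15
  D: 8 × 8 × 4 = 256
  E: 4 × 1 × 1 = 4
  F: 7 × 4 × 3 = 84
  G: 7 × 3 × 5 = 105
  H: 6 × 4 × 8 = 192
  I: 6 × 3 × 10 = 180
Sorted descending: 256, 192, 180, 144, 105, 100, 84, 15, 4.
The eighth-highest RPN is 15 (C).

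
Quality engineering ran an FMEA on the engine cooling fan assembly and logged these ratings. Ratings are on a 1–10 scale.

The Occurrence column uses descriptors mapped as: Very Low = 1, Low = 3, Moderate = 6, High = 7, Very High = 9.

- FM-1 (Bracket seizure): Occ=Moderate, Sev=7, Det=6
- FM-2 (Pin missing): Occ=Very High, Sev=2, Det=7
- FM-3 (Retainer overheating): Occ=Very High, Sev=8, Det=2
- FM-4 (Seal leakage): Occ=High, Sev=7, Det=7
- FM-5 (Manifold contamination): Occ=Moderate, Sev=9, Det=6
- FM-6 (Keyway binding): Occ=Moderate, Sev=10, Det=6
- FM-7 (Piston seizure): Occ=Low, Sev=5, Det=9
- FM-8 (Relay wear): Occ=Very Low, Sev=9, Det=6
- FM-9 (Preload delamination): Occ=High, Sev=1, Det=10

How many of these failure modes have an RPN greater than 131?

RPN = Severity × Occurrence × Detection:
  FM-1: 7 × 6 × 6 = 252
  FM-2: 2 × 9 × 7 = 126
  FM-3: 8 × 9 × 2 = 144
  FM-4: 7 × 7 × 7 = 343
  FM-5: 9 × 6 × 6 = 324
  FM-6: 10 × 6 × 6 = 360
  FM-7: 5 × 3 × 9 = 135
  FM-8: 9 × 1 × 6 = 54
  FM-9: 1 × 7 × 10 = 70
Modes with RPN > 131: FM-1 (252), FM-3 (144), FM-4 (343), FM-5 (324), FM-6 (360), FM-7 (135) → 6.

6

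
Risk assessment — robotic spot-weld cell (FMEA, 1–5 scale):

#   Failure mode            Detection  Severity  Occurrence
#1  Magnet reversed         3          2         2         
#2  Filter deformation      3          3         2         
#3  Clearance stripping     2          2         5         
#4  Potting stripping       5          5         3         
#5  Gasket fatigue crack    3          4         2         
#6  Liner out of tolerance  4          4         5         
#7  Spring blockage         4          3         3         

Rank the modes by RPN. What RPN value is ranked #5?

20

RPN = Severity × Occurrence × Detection:
  #1: 2 × 2 × 3 = 12
  #2: 3 × 2 × 3 = 18
  #3: 2 × 5 × 2 = 20
  #4: 5 × 3 × 5 = 75
  #5: 4 × 2 × 3 = 24
  #6: 4 × 5 × 4 = 80
  #7: 3 × 3 × 4 = 36
Sorted descending: 80, 75, 36, 24, 20, 18, 12.
The fifth-highest RPN is 20 (#3).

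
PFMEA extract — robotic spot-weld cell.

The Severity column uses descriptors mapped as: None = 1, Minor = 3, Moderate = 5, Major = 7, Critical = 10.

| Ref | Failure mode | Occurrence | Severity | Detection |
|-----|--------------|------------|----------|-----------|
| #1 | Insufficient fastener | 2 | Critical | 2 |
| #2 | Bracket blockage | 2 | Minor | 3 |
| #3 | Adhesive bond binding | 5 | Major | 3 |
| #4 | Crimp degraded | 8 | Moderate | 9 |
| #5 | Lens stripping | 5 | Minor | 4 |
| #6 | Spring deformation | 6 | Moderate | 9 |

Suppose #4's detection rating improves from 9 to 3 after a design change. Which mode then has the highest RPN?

#6

RPN = Severity × Occurrence × Detection:
  #1: 10 × 2 × 2 = 40
  #2: 3 × 2 × 3 = 18
  #3: 7 × 5 × 3 = 105
  #4: 5 × 8 × 9 = 360
  #5: 3 × 5 × 4 = 60
  #6: 5 × 6 × 9 = 270
After action: #4 → 5 × 8 × 3 = 120.
Revised RPNs: #6=270, #4=120, #3=105, #5=60, #1=40, #2=18.
Highest is now #6 (270).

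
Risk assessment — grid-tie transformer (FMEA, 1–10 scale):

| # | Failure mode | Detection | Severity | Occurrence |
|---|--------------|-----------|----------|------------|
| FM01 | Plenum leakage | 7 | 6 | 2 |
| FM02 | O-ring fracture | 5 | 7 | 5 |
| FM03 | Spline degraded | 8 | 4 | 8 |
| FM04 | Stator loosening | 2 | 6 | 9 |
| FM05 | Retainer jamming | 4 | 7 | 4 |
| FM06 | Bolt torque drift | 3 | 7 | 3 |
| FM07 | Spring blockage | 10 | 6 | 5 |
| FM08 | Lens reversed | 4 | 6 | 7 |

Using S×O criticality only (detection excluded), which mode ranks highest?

Criticality = Severity × Occurrence:
  FM01: 6 × 2 = 12
  FM02: 7 × 5 = 35
  FM03: 4 × 8 = 32
  FM04: 6 × 9 = 54
  FM05: 7 × 4 = 28
  FM06: 7 × 3 = 21
  FM07: 6 × 5 = 30
  FM08: 6 × 7 = 42
Highest criticality is 54 → FM04.

FM04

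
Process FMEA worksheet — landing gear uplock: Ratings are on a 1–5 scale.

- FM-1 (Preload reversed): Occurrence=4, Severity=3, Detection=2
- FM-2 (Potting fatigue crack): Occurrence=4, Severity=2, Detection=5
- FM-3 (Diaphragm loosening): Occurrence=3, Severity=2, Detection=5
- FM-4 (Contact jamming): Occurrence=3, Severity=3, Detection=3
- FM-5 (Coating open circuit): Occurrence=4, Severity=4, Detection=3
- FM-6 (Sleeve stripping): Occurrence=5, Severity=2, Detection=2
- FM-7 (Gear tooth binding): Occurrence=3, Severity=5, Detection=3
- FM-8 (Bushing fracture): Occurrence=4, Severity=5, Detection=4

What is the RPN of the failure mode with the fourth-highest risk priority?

40

RPN = Severity × Occurrence × Detection:
  FM-1: 3 × 4 × 2 = 24
  FM-2: 2 × 4 × 5 = 40
  FM-3: 2 × 3 × 5 = 30
  FM-4: 3 × 3 × 3 = 27
  FM-5: 4 × 4 × 3 = 48
  FM-6: 2 × 5 × 2 = 20
  FM-7: 5 × 3 × 3 = 45
  FM-8: 5 × 4 × 4 = 80
Sorted descending: 80, 48, 45, 40, 30, 27, 24, 20.
The fourth-highest RPN is 40 (FM-2).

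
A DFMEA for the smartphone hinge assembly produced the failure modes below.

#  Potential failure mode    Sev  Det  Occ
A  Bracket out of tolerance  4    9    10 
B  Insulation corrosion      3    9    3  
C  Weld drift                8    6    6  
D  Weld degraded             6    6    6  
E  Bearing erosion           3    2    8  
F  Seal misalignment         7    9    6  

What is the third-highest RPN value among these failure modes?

RPN = Severity × Occurrence × Detection:
  A: 4 × 10 × 9 = 360
  B: 3 × 3 × 9 = 81
  C: 8 × 6 × 6 = 288
  D: 6 × 6 × 6 = 216
  E: 3 × 8 × 2 = 48
  F: 7 × 6 × 9 = 378
Sorted descending: 378, 360, 288, 216, 81, 48.
The third-highest RPN is 288 (C).

288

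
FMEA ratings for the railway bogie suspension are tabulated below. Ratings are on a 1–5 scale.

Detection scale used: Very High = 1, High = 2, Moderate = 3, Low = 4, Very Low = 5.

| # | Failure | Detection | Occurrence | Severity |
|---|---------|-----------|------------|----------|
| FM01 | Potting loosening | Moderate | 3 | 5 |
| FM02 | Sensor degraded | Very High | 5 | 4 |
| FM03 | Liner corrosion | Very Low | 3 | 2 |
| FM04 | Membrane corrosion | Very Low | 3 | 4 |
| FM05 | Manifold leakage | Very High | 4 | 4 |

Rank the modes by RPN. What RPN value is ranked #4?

20

RPN = Severity × Occurrence × Detection:
  FM01: 5 × 3 × 3 = 45
  FM02: 4 × 5 × 1 = 20
  FM03: 2 × 3 × 5 = 30
  FM04: 4 × 3 × 5 = 60
  FM05: 4 × 4 × 1 = 16
Sorted descending: 60, 45, 30, 20, 16.
The fourth-highest RPN is 20 (FM02).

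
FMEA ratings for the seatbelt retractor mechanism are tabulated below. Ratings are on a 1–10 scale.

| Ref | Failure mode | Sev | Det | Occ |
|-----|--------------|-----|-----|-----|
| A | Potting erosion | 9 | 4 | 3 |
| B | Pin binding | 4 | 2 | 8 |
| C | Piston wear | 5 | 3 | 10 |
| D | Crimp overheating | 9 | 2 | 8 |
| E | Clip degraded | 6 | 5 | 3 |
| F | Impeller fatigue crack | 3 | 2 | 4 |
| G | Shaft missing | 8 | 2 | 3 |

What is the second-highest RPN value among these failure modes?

RPN = Severity × Occurrence × Detection:
  A: 9 × 3 × 4 = 108
  B: 4 × 8 × 2 = 64
  C: 5 × 10 × 3 = 150
  D: 9 × 8 × 2 = 144
  E: 6 × 3 × 5 = 90
  F: 3 × 4 × 2 = 24
  G: 8 × 3 × 2 = 48
Sorted descending: 150, 144, 108, 90, 64, 48, 24.
The second-highest RPN is 144 (D).

144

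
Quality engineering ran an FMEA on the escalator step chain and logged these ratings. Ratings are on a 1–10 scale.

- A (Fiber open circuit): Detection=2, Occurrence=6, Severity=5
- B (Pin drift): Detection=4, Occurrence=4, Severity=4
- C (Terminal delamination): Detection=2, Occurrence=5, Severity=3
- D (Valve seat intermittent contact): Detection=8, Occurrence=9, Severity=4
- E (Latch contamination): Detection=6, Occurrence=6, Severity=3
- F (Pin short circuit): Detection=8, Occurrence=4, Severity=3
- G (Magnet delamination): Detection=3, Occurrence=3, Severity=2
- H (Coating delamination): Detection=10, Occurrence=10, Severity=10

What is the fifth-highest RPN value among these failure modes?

RPN = Severity × Occurrence × Detection:
  A: 5 × 6 × 2 = 60
  B: 4 × 4 × 4 = 64
  C: 3 × 5 × 2 = 30
  D: 4 × 9 × 8 = 288
  E: 3 × 6 × 6 = 108
  F: 3 × 4 × 8 = 96
  G: 2 × 3 × 3 = 18
  H: 10 × 10 × 10 = 1000
Sorted descending: 1000, 288, 108, 96, 64, 60, 30, 18.
The fifth-highest RPN is 64 (B).

64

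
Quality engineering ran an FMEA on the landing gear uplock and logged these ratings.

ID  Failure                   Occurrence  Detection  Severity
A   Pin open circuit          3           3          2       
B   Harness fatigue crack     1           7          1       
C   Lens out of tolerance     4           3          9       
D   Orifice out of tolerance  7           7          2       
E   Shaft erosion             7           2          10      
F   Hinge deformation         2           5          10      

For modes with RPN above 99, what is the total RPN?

RPN = Severity × Occurrence × Detection:
  A: 2 × 3 × 3 = 18
  B: 1 × 1 × 7 = 7
  C: 9 × 4 × 3 = 108
  D: 2 × 7 × 7 = 98
  E: 10 × 7 × 2 = 140
  F: 10 × 2 × 5 = 100
RPN > 99: C (108), E (140), F (100).
Sum: 108 + 140 + 100 = 348.

348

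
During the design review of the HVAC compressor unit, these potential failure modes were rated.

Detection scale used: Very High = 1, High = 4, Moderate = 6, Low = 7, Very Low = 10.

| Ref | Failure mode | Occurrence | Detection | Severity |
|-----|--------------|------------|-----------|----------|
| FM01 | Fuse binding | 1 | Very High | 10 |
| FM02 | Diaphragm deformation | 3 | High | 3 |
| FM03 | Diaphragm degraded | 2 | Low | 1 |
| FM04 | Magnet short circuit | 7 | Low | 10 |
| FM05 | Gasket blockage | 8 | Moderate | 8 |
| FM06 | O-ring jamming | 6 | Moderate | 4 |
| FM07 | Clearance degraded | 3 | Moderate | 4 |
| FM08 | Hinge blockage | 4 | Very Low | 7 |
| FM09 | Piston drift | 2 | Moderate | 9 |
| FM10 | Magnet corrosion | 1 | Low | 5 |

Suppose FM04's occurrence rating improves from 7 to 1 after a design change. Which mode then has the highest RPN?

FM05

RPN = Severity × Occurrence × Detection:
  FM01: 10 × 1 × 1 = 10
  FM02: 3 × 3 × 4 = 36
  FM03: 1 × 2 × 7 = 14
  FM04: 10 × 7 × 7 = 490
  FM05: 8 × 8 × 6 = 384
  FM06: 4 × 6 × 6 = 144
  FM07: 4 × 3 × 6 = 72
  FM08: 7 × 4 × 10 = 280
  FM09: 9 × 2 × 6 = 108
  FM10: 5 × 1 × 7 = 35
After action: FM04 → 10 × 1 × 7 = 70.
Revised RPNs: FM05=384, FM08=280, FM06=144, FM09=108, FM07=72, FM04=70, FM02=36, FM10=35, FM03=14, FM01=10.
Highest is now FM05 (384).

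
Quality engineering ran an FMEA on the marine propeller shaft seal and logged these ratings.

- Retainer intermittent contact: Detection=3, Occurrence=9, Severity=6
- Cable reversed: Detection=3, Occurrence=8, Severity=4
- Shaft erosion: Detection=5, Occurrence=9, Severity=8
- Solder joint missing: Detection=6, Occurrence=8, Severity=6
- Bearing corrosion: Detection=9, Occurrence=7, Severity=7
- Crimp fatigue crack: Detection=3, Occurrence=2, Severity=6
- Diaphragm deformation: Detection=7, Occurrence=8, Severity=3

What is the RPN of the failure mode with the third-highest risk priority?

RPN = Severity × Occurrence × Detection:
  Retainer intermittent contact: 6 × 9 × 3 = 162
  Cable reversed: 4 × 8 × 3 = 96
  Shaft erosion: 8 × 9 × 5 = 360
  Solder joint missing: 6 × 8 × 6 = 288
  Bearing corrosion: 7 × 7 × 9 = 441
  Crimp fatigue crack: 6 × 2 × 3 = 36
  Diaphragm deformation: 3 × 8 × 7 = 168
Sorted descending: 441, 360, 288, 168, 162, 96, 36.
The third-highest RPN is 288 (Solder joint missing).

288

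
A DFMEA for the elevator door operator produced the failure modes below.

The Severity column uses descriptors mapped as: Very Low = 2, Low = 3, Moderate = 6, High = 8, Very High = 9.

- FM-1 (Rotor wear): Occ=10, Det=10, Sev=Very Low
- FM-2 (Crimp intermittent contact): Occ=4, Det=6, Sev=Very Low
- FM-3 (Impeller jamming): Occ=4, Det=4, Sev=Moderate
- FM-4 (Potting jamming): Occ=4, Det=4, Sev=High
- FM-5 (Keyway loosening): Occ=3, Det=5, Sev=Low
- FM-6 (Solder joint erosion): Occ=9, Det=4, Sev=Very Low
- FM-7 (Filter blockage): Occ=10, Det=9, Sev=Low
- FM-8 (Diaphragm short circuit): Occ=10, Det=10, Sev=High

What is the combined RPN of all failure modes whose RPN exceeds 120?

1398

RPN = Severity × Occurrence × Detection:
  FM-1: 2 × 10 × 10 = 200
  FM-2: 2 × 4 × 6 = 48
  FM-3: 6 × 4 × 4 = 96
  FM-4: 8 × 4 × 4 = 128
  FM-5: 3 × 3 × 5 = 45
  FM-6: 2 × 9 × 4 = 72
  FM-7: 3 × 10 × 9 = 270
  FM-8: 8 × 10 × 10 = 800
RPN > 120: FM-1 (200), FM-4 (128), FM-7 (270), FM-8 (800).
Sum: 200 + 128 + 270 + 800 = 1398.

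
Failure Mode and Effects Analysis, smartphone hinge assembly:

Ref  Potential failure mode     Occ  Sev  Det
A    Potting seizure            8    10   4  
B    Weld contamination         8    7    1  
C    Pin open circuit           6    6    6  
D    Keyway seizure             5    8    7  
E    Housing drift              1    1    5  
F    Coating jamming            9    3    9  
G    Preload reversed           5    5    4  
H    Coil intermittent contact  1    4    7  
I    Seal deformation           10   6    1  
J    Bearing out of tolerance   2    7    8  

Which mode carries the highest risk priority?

RPN = Severity × Occurrence × Detection:
  A: 10 × 8 × 4 = 320
  B: 7 × 8 × 1 = 56
  C: 6 × 6 × 6 = 216
  D: 8 × 5 × 7 = 280
  E: 1 × 1 × 5 = 5
  F: 3 × 9 × 9 = 243
  G: 5 × 5 × 4 = 100
  H: 4 × 1 × 7 = 28
  I: 6 × 10 × 1 = 60
  J: 7 × 2 × 8 = 112
Highest RPN is 320 → A.

A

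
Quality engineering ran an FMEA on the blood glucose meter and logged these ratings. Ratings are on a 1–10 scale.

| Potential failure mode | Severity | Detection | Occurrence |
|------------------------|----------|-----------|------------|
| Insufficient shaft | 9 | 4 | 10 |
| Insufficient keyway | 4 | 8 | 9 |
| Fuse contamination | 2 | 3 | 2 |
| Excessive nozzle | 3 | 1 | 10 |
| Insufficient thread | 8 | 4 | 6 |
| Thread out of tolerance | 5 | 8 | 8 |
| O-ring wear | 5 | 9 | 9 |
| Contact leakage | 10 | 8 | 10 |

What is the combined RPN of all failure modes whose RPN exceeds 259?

RPN = Severity × Occurrence × Detection:
  Insufficient shaft: 9 × 10 × 4 = 360
  Insufficient keyway: 4 × 9 × 8 = 288
  Fuse contamination: 2 × 2 × 3 = 12
  Excessive nozzle: 3 × 10 × 1 = 30
  Insufficient thread: 8 × 6 × 4 = 192
  Thread out of tolerance: 5 × 8 × 8 = 320
  O-ring wear: 5 × 9 × 9 = 405
  Contact leakage: 10 × 10 × 8 = 800
RPN > 259: Insufficient shaft (360), Insufficient keyway (288), Thread out of tolerance (320), O-ring wear (405), Contact leakage (800).
Sum: 360 + 288 + 320 + 405 + 800 = 2173.

2173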